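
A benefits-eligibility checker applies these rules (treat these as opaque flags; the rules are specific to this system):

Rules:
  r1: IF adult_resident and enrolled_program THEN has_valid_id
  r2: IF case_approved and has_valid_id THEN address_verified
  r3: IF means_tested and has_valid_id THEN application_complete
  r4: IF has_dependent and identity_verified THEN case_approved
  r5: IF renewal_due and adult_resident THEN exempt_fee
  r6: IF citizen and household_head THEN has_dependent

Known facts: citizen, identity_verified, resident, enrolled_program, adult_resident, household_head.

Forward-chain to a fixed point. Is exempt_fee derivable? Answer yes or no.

Round 1 — r1, r6, derive has_valid_id, has_dependent.
Round 2 — r4, derive case_approved.
Round 3 — r2, derive address_verified.
Fixed point reached. exempt_fee is concluded only by r5; r5 needs renewal_due (never derived).

no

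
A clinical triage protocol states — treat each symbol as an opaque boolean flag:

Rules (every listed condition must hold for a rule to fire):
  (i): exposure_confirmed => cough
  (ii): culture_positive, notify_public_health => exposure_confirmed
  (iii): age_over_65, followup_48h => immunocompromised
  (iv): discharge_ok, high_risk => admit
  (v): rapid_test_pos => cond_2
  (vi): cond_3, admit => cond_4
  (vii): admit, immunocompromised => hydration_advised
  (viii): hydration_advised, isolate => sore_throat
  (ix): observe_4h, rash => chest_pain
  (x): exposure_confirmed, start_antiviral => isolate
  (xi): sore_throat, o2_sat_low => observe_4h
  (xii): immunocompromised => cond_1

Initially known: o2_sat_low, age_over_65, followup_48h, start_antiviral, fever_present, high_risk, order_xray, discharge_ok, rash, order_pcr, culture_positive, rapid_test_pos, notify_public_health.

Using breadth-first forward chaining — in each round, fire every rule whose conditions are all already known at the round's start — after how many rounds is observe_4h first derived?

Round 1: (ii) [culture_positive, notify_public_health => exposure_confirmed]; (iii) [age_over_65, followup_48h => immunocompromised]; (iv) [discharge_ok, high_risk => admit]; (v) [rapid_test_pos => cond_2]. New: exposure_confirmed, immunocompromised, admit, cond_2.
Round 2: (i) [exposure_confirmed => cough]; (vii) [admit, immunocompromised => hydration_advised]; (x) [exposure_confirmed, start_antiviral => isolate]; (xii) [immunocompromised => cond_1]. New: cough, hydration_advised, isolate, cond_1.
Round 3: (viii) [hydration_advised, isolate => sore_throat]. New: sore_throat.
Round 4: (xi) [sore_throat, o2_sat_low => observe_4h]. New: observe_4h.
observe_4h first appears in round 4.

4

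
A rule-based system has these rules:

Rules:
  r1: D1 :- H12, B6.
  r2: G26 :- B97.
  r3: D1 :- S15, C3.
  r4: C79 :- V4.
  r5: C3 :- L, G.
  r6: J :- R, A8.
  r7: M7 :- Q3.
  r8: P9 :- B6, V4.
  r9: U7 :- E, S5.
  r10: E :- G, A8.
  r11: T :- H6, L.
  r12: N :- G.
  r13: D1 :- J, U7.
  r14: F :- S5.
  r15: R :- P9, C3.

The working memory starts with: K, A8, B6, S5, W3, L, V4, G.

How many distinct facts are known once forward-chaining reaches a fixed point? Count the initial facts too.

Round 1: r4 [C79 :- V4.]; r5 [C3 :- L, G.]; r8 [P9 :- B6, V4.]; r10 [E :- G, A8.]; r12 [N :- G.]; r14 [F :- S5.]. Adds C79, C3, P9, E, N, F.
Round 2: r9 [U7 :- E, S5.]; r15 [R :- P9, C3.]. Adds U7, R.
Round 3: r6 [J :- R, A8.]. Adds J.
Round 4: r13 [D1 :- J, U7.]. Adds D1.
Closure: {A8, B6, C3, C79, D1, E, F, G, J, K, L, N, P9, R, S5, U7, V4, W3} — 18 facts.

18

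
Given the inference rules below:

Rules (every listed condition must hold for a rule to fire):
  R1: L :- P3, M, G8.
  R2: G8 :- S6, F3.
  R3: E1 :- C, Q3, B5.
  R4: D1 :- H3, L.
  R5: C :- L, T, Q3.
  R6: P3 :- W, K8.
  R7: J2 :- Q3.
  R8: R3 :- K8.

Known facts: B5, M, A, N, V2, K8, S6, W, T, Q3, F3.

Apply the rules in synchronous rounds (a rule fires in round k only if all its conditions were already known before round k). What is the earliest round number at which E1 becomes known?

4

Round 1: R2 [G8 :- S6, F3.]; R6 [P3 :- W, K8.]; R7 [J2 :- Q3.]; R8 [R3 :- K8.]. Adds G8, P3, J2, R3.
Round 2: R1 [L :- P3, M, G8.]. Adds L.
Round 3: R5 [C :- L, T, Q3.]. Adds C.
Round 4: R3 [E1 :- C, Q3, B5.]. Adds E1.
E1 first appears in round 4.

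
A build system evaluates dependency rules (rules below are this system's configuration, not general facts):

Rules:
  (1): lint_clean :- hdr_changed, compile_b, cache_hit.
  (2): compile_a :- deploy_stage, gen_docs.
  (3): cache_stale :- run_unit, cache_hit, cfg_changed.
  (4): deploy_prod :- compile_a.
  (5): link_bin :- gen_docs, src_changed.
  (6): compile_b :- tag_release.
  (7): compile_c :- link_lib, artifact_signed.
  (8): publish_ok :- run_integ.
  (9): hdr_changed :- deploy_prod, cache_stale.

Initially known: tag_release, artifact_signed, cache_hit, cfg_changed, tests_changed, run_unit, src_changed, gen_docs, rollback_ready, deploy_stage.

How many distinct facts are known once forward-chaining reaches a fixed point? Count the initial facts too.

Round 1: (2) [compile_a :- deploy_stage, gen_docs.]; (3) [cache_stale :- run_unit, cache_hit, cfg_changed.]; (5) [link_bin :- gen_docs, src_changed.]; (6) [compile_b :- tag_release.]. Adds compile_a, cache_stale, link_bin, compile_b.
Round 2: (4) [deploy_prod :- compile_a.]. Adds deploy_prod.
Round 3: (9) [hdr_changed :- deploy_prod, cache_stale.]. Adds hdr_changed.
Round 4: (1) [lint_clean :- hdr_changed, compile_b, cache_hit.]. Adds lint_clean.
Closure: {artifact_signed, cache_hit, cache_stale, cfg_changed, compile_a, compile_b, deploy_prod, deploy_stage, gen_docs, hdr_changed, link_bin, lint_clean, rollback_ready, run_unit, src_changed, tag_release, tests_changed} — 17 facts.

17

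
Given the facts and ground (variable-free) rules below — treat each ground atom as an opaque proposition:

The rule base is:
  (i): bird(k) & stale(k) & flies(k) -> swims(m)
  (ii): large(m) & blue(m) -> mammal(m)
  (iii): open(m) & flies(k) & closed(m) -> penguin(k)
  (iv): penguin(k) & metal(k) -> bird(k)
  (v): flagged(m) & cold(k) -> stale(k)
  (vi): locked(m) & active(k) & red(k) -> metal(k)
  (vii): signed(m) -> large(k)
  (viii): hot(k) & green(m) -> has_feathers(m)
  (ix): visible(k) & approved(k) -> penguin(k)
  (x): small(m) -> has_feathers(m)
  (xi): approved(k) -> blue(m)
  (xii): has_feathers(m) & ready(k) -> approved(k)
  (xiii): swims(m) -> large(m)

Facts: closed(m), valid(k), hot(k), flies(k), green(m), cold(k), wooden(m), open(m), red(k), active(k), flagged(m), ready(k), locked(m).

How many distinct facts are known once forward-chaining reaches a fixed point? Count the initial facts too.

Round 1 fires (iii), (v), (vi), (viii), giving penguin(k), stale(k), metal(k), has_feathers(m).
Round 2 fires (iv), (xii), giving bird(k), approved(k).
Round 3 fires (i), (xi), giving swims(m), blue(m).
Round 4 fires (xiii), giving large(m).
Round 5 fires (ii), giving mammal(m).
Closure: {active(k), approved(k), bird(k), blue(m), closed(m), cold(k), flagged(m), flies(k), green(m), has_feathers(m), hot(k), large(m), locked(m), mammal(m), metal(k), open(m), penguin(k), ready(k), red(k), stale(k), swims(m), valid(k), wooden(m)} — 23 facts.

23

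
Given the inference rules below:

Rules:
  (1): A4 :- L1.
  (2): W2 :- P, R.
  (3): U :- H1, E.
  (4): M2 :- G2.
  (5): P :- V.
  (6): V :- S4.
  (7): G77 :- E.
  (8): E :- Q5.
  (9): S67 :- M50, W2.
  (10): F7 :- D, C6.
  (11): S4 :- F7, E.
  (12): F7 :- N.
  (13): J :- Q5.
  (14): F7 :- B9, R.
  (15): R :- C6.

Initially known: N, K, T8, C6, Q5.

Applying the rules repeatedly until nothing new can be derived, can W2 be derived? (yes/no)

Round 1 — (8), (12), (13), (15), derive E, F7, J, R.
Round 2 — (7), (11), derive G77, S4.
Round 3 — (6), derive V.
Round 4 — (5), derive P.
Round 5 — (2), derive W2.
W2 appears in round 5, so it is derivable.

yes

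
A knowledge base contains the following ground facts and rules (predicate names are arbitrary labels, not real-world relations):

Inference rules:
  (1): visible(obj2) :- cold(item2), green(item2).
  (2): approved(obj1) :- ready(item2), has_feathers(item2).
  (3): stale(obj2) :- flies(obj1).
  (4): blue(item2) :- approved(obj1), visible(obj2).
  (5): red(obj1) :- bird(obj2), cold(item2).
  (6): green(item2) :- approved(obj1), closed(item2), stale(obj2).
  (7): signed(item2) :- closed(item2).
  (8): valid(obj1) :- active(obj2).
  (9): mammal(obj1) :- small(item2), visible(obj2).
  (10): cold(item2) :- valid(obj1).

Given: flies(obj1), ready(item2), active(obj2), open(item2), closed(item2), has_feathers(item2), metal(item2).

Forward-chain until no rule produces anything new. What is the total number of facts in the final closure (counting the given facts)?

15

Round 1: (2) [approved(obj1) :- ready(item2), has_feathers(item2).]; (3) [stale(obj2) :- flies(obj1).]; (7) [signed(item2) :- closed(item2).]; (8) [valid(obj1) :- active(obj2).]. Adds approved(obj1), stale(obj2), signed(item2), valid(obj1).
Round 2: (6) [green(item2) :- approved(obj1), closed(item2), stale(obj2).]; (10) [cold(item2) :- valid(obj1).]. Adds green(item2), cold(item2).
Round 3: (1) [visible(obj2) :- cold(item2), green(item2).]. Adds visible(obj2).
Round 4: (4) [blue(item2) :- approved(obj1), visible(obj2).]. Adds blue(item2).
Closure: {active(obj2), approved(obj1), blue(item2), closed(item2), cold(item2), flies(obj1), green(item2), has_feathers(item2), metal(item2), open(item2), ready(item2), signed(item2), stale(obj2), valid(obj1), visible(obj2)} — 15 facts.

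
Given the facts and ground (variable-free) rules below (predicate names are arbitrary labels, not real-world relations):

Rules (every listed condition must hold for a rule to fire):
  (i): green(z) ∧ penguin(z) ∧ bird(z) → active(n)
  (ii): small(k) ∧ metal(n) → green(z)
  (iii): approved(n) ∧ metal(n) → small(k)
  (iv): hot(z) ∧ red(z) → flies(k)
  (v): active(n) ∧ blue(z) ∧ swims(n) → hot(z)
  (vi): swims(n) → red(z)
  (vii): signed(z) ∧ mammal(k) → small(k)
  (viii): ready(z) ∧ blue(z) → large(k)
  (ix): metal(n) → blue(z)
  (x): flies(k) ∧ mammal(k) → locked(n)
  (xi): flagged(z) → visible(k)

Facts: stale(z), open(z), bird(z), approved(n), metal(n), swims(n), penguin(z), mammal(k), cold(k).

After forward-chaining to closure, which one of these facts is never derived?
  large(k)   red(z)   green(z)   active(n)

Round 1 fires (iii), (vi), (ix), giving small(k), red(z), blue(z).
Round 2 fires (ii), giving green(z).
Round 3 fires (i), giving active(n).
Round 4 fires (v), giving hot(z).
Round 5 fires (iv), giving flies(k).
Round 6 fires (x), giving locked(n).
Derived: red(z) (round 1), active(n) (round 3), green(z) (round 2). large(k) never appears in any round.

large(k)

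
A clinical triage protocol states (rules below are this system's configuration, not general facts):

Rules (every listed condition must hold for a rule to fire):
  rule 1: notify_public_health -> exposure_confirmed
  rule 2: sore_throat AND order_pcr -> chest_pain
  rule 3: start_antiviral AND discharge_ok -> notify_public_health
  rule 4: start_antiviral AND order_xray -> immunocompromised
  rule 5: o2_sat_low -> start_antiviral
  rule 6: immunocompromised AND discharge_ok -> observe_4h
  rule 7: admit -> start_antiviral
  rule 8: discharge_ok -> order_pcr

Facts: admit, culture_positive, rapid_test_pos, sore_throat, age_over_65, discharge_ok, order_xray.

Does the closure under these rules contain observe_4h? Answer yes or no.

Round 1 fires rule 7, rule 8, giving start_antiviral, order_pcr.
Round 2 fires rule 2, rule 3, rule 4, giving chest_pain, notify_public_health, immunocompromised.
Round 3 fires rule 1, rule 6, giving exposure_confirmed, observe_4h.
observe_4h appears in round 3, so it is derivable.

yes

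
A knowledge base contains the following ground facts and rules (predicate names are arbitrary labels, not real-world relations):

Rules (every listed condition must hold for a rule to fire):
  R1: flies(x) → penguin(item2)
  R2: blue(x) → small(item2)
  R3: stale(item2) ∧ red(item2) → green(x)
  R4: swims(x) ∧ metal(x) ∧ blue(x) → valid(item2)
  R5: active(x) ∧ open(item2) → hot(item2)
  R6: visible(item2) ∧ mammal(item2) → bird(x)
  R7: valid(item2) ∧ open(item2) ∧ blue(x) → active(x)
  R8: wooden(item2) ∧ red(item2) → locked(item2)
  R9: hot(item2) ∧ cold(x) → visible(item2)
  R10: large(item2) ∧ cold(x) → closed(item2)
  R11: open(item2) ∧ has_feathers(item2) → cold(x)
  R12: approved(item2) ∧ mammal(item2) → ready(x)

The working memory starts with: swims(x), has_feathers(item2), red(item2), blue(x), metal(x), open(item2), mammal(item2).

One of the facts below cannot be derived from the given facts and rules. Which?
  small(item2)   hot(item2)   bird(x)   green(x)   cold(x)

[1] R2 [blue(x) → small(item2)]; R4 [swims(x) ∧ metal(x) ∧ blue(x) → valid(item2)]; R11 [open(item2) ∧ has_feathers(item2) → cold(x)]. ⇒ new: small(item2), valid(item2), cold(x).
[2] R7 [valid(item2) ∧ open(item2) ∧ blue(x) → active(x)]. ⇒ new: active(x).
[3] R5 [active(x) ∧ open(item2) → hot(item2)]. ⇒ new: hot(item2).
[4] R9 [hot(item2) ∧ cold(x) → visible(item2)]. ⇒ new: visible(item2).
[5] R6 [visible(item2) ∧ mammal(item2) → bird(x)]. ⇒ new: bird(x).
Derived: hot(item2) (round 3), cold(x) (round 1), small(item2) (round 1), bird(x) (round 5). green(x) never appears in any round.

green(x)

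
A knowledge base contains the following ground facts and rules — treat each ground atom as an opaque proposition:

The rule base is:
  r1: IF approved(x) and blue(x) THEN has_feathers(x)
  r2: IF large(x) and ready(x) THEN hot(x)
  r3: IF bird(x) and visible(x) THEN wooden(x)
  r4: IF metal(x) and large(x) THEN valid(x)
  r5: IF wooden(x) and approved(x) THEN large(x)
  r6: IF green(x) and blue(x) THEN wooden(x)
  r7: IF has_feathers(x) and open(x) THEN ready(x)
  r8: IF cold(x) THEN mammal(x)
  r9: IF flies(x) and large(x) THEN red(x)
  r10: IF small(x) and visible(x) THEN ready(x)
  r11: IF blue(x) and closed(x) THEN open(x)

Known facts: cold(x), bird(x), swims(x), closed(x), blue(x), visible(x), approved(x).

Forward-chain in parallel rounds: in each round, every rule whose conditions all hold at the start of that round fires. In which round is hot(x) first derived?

3

Round 1 — r1, r3, r8, r11, derive has_feathers(x), wooden(x), mammal(x), open(x).
Round 2 — r5, r7, derive large(x), ready(x).
Round 3 — r2, derive hot(x).
hot(x) first appears in round 3.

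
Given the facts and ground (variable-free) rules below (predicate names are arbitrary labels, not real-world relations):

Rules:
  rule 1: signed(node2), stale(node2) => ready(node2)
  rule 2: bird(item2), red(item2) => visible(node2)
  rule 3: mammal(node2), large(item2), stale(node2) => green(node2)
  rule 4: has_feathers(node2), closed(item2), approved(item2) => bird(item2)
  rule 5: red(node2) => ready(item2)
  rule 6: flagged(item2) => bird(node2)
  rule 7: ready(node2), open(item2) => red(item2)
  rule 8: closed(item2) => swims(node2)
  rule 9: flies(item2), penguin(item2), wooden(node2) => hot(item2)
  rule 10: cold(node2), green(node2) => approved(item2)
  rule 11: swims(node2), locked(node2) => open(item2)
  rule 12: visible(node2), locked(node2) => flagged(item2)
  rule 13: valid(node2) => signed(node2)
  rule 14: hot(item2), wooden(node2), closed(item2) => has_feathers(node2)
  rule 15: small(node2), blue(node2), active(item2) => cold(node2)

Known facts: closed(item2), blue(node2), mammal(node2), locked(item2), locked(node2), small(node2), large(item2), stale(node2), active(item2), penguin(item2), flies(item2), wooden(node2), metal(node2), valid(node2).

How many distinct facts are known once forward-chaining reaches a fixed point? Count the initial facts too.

Round 1: rule 3 [mammal(node2), large(item2), stale(node2) => green(node2)]; rule 8 [closed(item2) => swims(node2)]; rule 9 [flies(item2), penguin(item2), wooden(node2) => hot(item2)]; rule 13 [valid(node2) => signed(node2)]; rule 15 [small(node2), blue(node2), active(item2) => cold(node2)]. New: green(node2), swims(node2), hot(item2), signed(node2), cold(node2).
Round 2: rule 1 [signed(node2), stale(node2) => ready(node2)]; rule 10 [cold(node2), green(node2) => approved(item2)]; rule 11 [swims(node2), locked(node2) => open(item2)]; rule 14 [hot(item2), wooden(node2), closed(item2) => has_feathers(node2)]. New: ready(node2), approved(item2), open(item2), has_feathers(node2).
Round 3: rule 4 [has_feathers(node2), closed(item2), approved(item2) => bird(item2)]; rule 7 [ready(node2), open(item2) => red(item2)]. New: bird(item2), red(item2).
Round 4: rule 2 [bird(item2), red(item2) => visible(node2)]. New: visible(node2).
Round 5: rule 12 [visible(node2), locked(node2) => flagged(item2)]. New: flagged(item2).
Round 6: rule 6 [flagged(item2) => bird(node2)]. New: bird(node2).
Closure: {active(item2), approved(item2), bird(item2), bird(node2), blue(node2), closed(item2), cold(node2), flagged(item2), flies(item2), green(node2), has_feathers(node2), hot(item2), large(item2), locked(item2), locked(node2), mammal(node2), metal(node2), open(item2), penguin(item2), ready(node2), red(item2), signed(node2), small(node2), stale(node2), swims(node2), valid(node2), visible(node2), wooden(node2)} — 28 facts.

28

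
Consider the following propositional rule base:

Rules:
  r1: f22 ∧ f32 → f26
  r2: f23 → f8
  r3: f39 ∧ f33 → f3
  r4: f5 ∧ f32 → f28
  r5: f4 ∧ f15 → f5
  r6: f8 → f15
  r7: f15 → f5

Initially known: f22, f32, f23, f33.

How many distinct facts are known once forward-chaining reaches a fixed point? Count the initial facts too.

9

Round 1 fires r1, r2, giving f26, f8.
Round 2 fires r6, giving f15.
Round 3 fires r7, giving f5.
Round 4 fires r4, giving f28.
Closure: {f15, f22, f23, f26, f28, f32, f33, f5, f8} — 9 facts.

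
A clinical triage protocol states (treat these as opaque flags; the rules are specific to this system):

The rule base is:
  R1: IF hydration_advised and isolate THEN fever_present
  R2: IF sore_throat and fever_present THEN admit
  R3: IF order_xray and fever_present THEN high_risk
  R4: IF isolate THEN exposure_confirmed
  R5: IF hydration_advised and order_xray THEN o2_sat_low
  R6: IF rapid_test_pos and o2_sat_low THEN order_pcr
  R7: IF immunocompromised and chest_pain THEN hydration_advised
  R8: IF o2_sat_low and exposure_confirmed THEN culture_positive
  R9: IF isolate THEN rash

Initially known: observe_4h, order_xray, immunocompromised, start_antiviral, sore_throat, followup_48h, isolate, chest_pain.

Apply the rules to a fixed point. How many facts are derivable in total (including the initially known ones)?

16

Round 1 — R4, R7, R9, derive exposure_confirmed, hydration_advised, rash.
Round 2 — R1, R5, derive fever_present, o2_sat_low.
Round 3 — R2, R3, R8, derive admit, high_risk, culture_positive.
Closure: {admit, chest_pain, culture_positive, exposure_confirmed, fever_present, followup_48h, high_risk, hydration_advised, immunocompromised, isolate, o2_sat_low, observe_4h, order_xray, rash, sore_throat, start_antiviral} — 16 facts.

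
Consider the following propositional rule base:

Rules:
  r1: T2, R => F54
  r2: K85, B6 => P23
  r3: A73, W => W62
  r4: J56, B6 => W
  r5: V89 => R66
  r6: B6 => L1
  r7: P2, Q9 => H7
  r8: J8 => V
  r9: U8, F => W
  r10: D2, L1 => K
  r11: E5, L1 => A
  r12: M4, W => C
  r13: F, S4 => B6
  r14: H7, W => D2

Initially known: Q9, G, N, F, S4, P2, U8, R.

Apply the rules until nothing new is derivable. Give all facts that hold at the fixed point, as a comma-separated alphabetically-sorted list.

[1] r7 [P2, Q9 => H7]; r9 [U8, F => W]; r13 [F, S4 => B6]. ⇒ new: H7, W, B6.
[2] r6 [B6 => L1]; r14 [H7, W => D2]. ⇒ new: L1, D2.
[3] r10 [D2, L1 => K]. ⇒ new: K.

B6, D2, F, G, H7, K, L1, N, P2, Q9, R, S4, U8, W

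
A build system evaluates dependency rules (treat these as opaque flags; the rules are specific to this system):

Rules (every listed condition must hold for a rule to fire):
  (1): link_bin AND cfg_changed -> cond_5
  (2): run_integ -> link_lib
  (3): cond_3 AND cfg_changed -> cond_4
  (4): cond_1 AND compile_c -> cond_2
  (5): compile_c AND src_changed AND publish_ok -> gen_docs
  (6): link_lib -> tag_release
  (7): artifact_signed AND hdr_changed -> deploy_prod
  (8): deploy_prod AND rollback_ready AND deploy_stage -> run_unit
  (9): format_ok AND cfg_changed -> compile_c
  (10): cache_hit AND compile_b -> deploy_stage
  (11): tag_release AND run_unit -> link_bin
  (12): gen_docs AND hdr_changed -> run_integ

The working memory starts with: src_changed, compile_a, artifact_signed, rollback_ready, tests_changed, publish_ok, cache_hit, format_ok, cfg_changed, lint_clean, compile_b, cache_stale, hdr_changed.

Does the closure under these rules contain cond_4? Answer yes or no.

no

Round 1 fires (7), (9), (10), giving deploy_prod, compile_c, deploy_stage.
Round 2 fires (5), (8), giving gen_docs, run_unit.
Round 3 fires (12), giving run_integ.
Round 4 fires (2), giving link_lib.
Round 5 fires (6), giving tag_release.
Round 6 fires (11), giving link_bin.
Round 7 fires (1), giving cond_5.
Fixed point reached. cond_4 is concluded only by (3); (3) needs cond_3 (never derived).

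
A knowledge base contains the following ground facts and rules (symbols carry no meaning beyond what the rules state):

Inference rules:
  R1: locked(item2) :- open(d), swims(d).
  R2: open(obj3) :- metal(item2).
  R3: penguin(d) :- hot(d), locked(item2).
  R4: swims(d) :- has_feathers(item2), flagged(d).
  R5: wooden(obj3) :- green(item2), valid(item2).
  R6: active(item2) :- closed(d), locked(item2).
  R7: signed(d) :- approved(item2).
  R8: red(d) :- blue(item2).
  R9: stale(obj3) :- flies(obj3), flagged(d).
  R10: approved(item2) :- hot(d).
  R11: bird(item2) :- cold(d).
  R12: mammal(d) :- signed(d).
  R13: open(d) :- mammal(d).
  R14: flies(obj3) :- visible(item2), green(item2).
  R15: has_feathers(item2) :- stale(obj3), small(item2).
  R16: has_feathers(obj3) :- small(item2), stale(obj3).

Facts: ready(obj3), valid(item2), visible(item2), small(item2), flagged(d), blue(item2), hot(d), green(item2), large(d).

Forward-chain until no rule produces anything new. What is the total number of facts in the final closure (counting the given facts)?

Round 1 fires R5, R8, R10, R14, giving wooden(obj3), red(d), approved(item2), flies(obj3).
Round 2 fires R7, R9, giving signed(d), stale(obj3).
Round 3 fires R12, R15, R16, giving mammal(d), has_feathers(item2), has_feathers(obj3).
Round 4 fires R4, R13, giving swims(d), open(d).
Round 5 fires R1, giving locked(item2).
Round 6 fires R3, giving penguin(d).
Closure: {approved(item2), blue(item2), flagged(d), flies(obj3), green(item2), has_feathers(item2), has_feathers(obj3), hot(d), large(d), locked(item2), mammal(d), open(d), penguin(d), ready(obj3), red(d), signed(d), small(item2), stale(obj3), swims(d), valid(item2), visible(item2), wooden(obj3)} — 22 facts.

22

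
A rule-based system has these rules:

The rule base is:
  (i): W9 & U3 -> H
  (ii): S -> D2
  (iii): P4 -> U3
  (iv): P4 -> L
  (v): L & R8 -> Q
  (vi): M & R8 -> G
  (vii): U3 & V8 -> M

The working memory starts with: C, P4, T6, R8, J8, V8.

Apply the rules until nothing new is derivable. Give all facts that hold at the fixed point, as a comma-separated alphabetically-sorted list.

C, G, J8, L, M, P4, Q, R8, T6, U3, V8

Round 1 — (iii), (iv), derive U3, L.
Round 2 — (v), (vii), derive Q, M.
Round 3 — (vi), derive G.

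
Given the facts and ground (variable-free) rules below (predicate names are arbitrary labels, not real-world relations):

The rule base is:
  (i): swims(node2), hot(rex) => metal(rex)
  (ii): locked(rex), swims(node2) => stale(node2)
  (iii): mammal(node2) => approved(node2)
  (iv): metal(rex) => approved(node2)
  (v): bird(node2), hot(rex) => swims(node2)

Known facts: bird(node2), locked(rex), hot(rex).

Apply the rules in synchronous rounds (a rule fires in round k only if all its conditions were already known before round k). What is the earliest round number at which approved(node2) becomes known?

3

Round 1 fires (v), giving swims(node2).
Round 2 fires (i), (ii), giving metal(rex), stale(node2).
Round 3 fires (iv), giving approved(node2).
approved(node2) first appears in round 3.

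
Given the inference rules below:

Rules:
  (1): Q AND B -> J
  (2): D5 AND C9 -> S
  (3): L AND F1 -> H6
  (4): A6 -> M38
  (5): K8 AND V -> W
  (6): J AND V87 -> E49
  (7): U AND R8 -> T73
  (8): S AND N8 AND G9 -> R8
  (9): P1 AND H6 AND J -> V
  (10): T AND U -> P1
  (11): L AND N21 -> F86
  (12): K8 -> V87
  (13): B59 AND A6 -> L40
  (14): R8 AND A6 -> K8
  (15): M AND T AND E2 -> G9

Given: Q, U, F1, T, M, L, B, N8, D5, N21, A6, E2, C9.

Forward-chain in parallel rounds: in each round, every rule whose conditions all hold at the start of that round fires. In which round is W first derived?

Round 1: (1) [Q AND B -> J]; (2) [D5 AND C9 -> S]; (3) [L AND F1 -> H6]; (4) [A6 -> M38]; (10) [T AND U -> P1]; (11) [L AND N21 -> F86]; (15) [M AND T AND E2 -> G9]. Adds J, S, H6, M38, P1, F86, G9.
Round 2: (8) [S AND N8 AND G9 -> R8]; (9) [P1 AND H6 AND J -> V]. Adds R8, V.
Round 3: (7) [U AND R8 -> T73]; (14) [R8 AND A6 -> K8]. Adds T73, K8.
Round 4: (5) [K8 AND V -> W]; (12) [K8 -> V87]. Adds W, V87.
W first appears in round 4.

4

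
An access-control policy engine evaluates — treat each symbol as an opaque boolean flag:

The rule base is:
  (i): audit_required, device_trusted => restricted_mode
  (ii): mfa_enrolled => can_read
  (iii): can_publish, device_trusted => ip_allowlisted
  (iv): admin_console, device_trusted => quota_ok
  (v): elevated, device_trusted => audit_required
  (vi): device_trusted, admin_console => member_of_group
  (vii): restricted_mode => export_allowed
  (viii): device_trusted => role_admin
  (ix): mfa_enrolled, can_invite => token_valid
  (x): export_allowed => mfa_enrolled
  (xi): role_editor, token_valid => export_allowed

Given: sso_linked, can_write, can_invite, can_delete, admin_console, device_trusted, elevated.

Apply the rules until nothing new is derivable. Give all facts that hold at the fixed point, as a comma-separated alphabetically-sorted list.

admin_console, audit_required, can_delete, can_invite, can_read, can_write, device_trusted, elevated, export_allowed, member_of_group, mfa_enrolled, quota_ok, restricted_mode, role_admin, sso_linked, token_valid

Round 1 — (iv), (v), (vi), (viii), derive quota_ok, audit_required, member_of_group, role_admin.
Round 2 — (i), derive restricted_mode.
Round 3 — (vii), derive export_allowed.
Round 4 — (x), derive mfa_enrolled.
Round 5 — (ii), (ix), derive can_read, token_valid.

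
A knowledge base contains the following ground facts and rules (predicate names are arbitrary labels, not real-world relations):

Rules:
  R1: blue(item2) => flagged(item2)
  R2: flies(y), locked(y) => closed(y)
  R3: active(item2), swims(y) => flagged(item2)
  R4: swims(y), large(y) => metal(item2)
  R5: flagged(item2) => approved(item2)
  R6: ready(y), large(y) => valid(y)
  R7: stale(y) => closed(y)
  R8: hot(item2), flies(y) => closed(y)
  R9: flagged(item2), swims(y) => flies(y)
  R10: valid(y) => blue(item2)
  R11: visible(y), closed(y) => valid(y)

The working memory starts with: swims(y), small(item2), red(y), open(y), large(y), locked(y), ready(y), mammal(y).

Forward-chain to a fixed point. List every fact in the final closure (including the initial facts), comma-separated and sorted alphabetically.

approved(item2), blue(item2), closed(y), flagged(item2), flies(y), large(y), locked(y), mammal(y), metal(item2), open(y), ready(y), red(y), small(item2), swims(y), valid(y)

Round 1: R4 [swims(y), large(y) => metal(item2)]; R6 [ready(y), large(y) => valid(y)]. Adds metal(item2), valid(y).
Round 2: R10 [valid(y) => blue(item2)]. Adds blue(item2).
Round 3: R1 [blue(item2) => flagged(item2)]. Adds flagged(item2).
Round 4: R5 [flagged(item2) => approved(item2)]; R9 [flagged(item2), swims(y) => flies(y)]. Adds approved(item2), flies(y).
Round 5: R2 [flies(y), locked(y) => closed(y)]. Adds closed(y).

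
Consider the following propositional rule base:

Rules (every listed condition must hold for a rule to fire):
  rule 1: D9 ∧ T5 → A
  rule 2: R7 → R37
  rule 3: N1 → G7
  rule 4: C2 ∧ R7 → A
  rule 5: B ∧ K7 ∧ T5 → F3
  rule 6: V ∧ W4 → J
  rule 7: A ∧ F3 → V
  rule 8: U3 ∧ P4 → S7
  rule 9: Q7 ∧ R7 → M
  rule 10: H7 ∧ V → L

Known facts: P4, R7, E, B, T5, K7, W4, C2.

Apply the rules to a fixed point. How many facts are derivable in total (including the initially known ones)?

Round 1: rule 2 [R7 → R37]; rule 4 [C2 ∧ R7 → A]; rule 5 [B ∧ K7 ∧ T5 → F3]. Adds R37, A, F3.
Round 2: rule 7 [A ∧ F3 → V]. Adds V.
Round 3: rule 6 [V ∧ W4 → J]. Adds J.
Closure: {A, B, C2, E, F3, J, K7, P4, R37, R7, T5, V, W4} — 13 facts.

13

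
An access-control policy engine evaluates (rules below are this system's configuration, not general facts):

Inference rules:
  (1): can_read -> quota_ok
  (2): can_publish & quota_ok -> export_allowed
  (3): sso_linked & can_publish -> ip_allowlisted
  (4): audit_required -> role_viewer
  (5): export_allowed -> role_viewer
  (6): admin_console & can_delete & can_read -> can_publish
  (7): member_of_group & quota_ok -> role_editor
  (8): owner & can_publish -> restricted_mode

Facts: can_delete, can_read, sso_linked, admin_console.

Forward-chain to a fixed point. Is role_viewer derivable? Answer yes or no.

yes

[1] (1) [can_read -> quota_ok]; (6) [admin_console & can_delete & can_read -> can_publish]. ⇒ new: quota_ok, can_publish.
[2] (2) [can_publish & quota_ok -> export_allowed]; (3) [sso_linked & can_publish -> ip_allowlisted]. ⇒ new: export_allowed, ip_allowlisted.
[3] (5) [export_allowed -> role_viewer]. ⇒ new: role_viewer.
role_viewer appears in round 3, so it is derivable.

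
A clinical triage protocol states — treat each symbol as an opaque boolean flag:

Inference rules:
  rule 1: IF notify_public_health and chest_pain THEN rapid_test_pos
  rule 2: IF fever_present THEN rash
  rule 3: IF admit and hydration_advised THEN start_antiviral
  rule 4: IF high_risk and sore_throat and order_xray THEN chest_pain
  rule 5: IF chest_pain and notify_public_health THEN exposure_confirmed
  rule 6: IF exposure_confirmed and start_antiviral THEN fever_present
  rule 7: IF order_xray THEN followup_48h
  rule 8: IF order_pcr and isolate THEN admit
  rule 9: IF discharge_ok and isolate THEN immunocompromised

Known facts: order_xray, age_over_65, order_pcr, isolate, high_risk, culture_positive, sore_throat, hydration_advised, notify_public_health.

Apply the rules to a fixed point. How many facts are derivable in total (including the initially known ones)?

17

Round 1: rule 4 [IF high_risk and sore_throat and order_xray THEN chest_pain]; rule 7 [IF order_xray THEN followup_48h]; rule 8 [IF order_pcr and isolate THEN admit]. New: chest_pain, followup_48h, admit.
Round 2: rule 1 [IF notify_public_health and chest_pain THEN rapid_test_pos]; rule 3 [IF admit and hydration_advised THEN start_antiviral]; rule 5 [IF chest_pain and notify_public_health THEN exposure_confirmed]. New: rapid_test_pos, start_antiviral, exposure_confirmed.
Round 3: rule 6 [IF exposure_confirmed and start_antiviral THEN fever_present]. New: fever_present.
Round 4: rule 2 [IF fever_present THEN rash]. New: rash.
Closure: {admit, age_over_65, chest_pain, culture_positive, exposure_confirmed, fever_present, followup_48h, high_risk, hydration_advised, isolate, notify_public_health, order_pcr, order_xray, rapid_test_pos, rash, sore_throat, start_antiviral} — 17 facts.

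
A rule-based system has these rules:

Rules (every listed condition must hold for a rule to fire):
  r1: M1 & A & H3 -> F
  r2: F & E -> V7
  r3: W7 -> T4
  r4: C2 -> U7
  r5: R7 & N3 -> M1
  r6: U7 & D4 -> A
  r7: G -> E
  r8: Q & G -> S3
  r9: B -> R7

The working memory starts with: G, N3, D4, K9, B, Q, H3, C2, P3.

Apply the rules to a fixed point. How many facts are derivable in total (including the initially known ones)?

17

Round 1: r4 [C2 -> U7]; r7 [G -> E]; r8 [Q & G -> S3]; r9 [B -> R7]. New: U7, E, S3, R7.
Round 2: r5 [R7 & N3 -> M1]; r6 [U7 & D4 -> A]. New: M1, A.
Round 3: r1 [M1 & A & H3 -> F]. New: F.
Round 4: r2 [F & E -> V7]. New: V7.
Closure: {A, B, C2, D4, E, F, G, H3, K9, M1, N3, P3, Q, R7, S3, U7, V7} — 17 facts.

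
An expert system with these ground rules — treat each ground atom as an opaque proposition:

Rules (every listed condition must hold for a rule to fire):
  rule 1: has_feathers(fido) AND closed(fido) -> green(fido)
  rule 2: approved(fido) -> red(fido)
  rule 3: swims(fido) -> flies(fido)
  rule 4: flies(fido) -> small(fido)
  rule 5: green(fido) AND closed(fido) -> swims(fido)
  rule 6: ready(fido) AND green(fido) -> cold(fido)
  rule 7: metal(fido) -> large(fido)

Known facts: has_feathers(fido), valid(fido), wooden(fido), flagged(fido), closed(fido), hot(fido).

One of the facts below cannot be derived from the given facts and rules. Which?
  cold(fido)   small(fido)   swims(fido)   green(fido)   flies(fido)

cold(fido)

Round 1 — rule 1, derive green(fido).
Round 2 — rule 5, derive swims(fido).
Round 3 — rule 3, derive flies(fido).
Round 4 — rule 4, derive small(fido).
Derived: small(fido) (round 4), flies(fido) (round 3), swims(fido) (round 2), green(fido) (round 1). cold(fido) never appears in any round.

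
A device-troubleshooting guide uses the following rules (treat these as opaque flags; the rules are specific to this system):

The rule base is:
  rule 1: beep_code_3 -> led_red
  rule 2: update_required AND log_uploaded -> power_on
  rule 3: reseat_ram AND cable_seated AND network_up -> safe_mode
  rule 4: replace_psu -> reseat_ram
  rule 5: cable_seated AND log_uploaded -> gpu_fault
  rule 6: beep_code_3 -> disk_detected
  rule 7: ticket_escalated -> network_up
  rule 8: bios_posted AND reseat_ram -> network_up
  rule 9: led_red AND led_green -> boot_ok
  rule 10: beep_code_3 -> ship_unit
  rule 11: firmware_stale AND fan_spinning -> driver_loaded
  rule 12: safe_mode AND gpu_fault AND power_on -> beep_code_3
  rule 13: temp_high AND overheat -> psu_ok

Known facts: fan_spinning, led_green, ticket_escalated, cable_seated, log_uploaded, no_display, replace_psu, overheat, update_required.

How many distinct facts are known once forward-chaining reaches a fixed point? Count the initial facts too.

Round 1: rule 2 [update_required AND log_uploaded -> power_on]; rule 4 [replace_psu -> reseat_ram]; rule 5 [cable_seated AND log_uploaded -> gpu_fault]; rule 7 [ticket_escalated -> network_up]. New: power_on, reseat_ram, gpu_fault, network_up.
Round 2: rule 3 [reseat_ram AND cable_seated AND network_up -> safe_mode]. New: safe_mode.
Round 3: rule 12 [safe_mode AND gpu_fault AND power_on -> beep_code_3]. New: beep_code_3.
Round 4: rule 1 [beep_code_3 -> led_red]; rule 6 [beep_code_3 -> disk_detected]; rule 10 [beep_code_3 -> ship_unit]. New: led_red, disk_detected, ship_unit.
Round 5: rule 9 [led_red AND led_green -> boot_ok]. New: boot_ok.
Closure: {beep_code_3, boot_ok, cable_seated, disk_detected, fan_spinning, gpu_fault, led_green, led_red, log_uploaded, network_up, no_display, overheat, power_on, replace_psu, reseat_ram, safe_mode, ship_unit, ticket_escalated, update_required} — 19 facts.

19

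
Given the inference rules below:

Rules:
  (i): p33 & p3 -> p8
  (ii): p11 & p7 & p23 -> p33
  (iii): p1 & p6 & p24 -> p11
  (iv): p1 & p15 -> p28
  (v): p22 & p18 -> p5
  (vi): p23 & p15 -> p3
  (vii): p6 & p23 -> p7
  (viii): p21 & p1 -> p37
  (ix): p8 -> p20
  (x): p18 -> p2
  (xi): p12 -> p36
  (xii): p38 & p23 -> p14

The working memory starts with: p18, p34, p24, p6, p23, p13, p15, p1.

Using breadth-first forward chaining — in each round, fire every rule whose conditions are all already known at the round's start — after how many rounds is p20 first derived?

4

Round 1: (iii) [p1 & p6 & p24 -> p11]; (iv) [p1 & p15 -> p28]; (vi) [p23 & p15 -> p3]; (vii) [p6 & p23 -> p7]; (x) [p18 -> p2]. Adds p11, p28, p3, p7, p2.
Round 2: (ii) [p11 & p7 & p23 -> p33]. Adds p33.
Round 3: (i) [p33 & p3 -> p8]. Adds p8.
Round 4: (ix) [p8 -> p20]. Adds p20.
p20 first appears in round 4.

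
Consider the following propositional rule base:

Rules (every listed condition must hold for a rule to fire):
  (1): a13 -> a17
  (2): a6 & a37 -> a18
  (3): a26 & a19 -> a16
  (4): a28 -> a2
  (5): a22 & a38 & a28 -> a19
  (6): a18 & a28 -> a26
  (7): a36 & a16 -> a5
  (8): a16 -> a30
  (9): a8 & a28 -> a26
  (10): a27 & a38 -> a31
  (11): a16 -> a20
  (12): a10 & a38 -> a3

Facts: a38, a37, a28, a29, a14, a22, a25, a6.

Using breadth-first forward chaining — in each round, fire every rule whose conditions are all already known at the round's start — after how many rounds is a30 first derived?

4

Round 1: (2) [a6 & a37 -> a18]; (4) [a28 -> a2]; (5) [a22 & a38 & a28 -> a19]. Adds a18, a2, a19.
Round 2: (6) [a18 & a28 -> a26]. Adds a26.
Round 3: (3) [a26 & a19 -> a16]. Adds a16.
Round 4: (8) [a16 -> a30]; (11) [a16 -> a20]. Adds a30, a20.
a30 first appears in round 4.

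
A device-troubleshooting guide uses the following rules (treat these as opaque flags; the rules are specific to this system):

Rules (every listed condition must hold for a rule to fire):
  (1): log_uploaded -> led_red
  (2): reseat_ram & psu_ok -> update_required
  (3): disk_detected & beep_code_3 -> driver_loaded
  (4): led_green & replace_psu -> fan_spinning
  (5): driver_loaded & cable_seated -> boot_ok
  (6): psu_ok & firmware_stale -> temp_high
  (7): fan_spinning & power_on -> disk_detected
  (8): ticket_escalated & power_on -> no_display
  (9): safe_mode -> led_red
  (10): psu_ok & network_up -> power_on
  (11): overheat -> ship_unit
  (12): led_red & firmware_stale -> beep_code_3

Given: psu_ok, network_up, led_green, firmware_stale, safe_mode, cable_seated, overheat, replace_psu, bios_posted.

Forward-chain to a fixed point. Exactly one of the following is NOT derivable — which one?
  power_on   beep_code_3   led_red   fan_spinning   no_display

no_display

Round 1: (4) [led_green & replace_psu -> fan_spinning]; (6) [psu_ok & firmware_stale -> temp_high]; (9) [safe_mode -> led_red]; (10) [psu_ok & network_up -> power_on]; (11) [overheat -> ship_unit]. New: fan_spinning, temp_high, led_red, power_on, ship_unit.
Round 2: (7) [fan_spinning & power_on -> disk_detected]; (12) [led_red & firmware_stale -> beep_code_3]. New: disk_detected, beep_code_3.
Round 3: (3) [disk_detected & beep_code_3 -> driver_loaded]. New: driver_loaded.
Round 4: (5) [driver_loaded & cable_seated -> boot_ok]. New: boot_ok.
Derived: beep_code_3 (round 2), fan_spinning (round 1), led_red (round 1), power_on (round 1). no_display never appears in any round.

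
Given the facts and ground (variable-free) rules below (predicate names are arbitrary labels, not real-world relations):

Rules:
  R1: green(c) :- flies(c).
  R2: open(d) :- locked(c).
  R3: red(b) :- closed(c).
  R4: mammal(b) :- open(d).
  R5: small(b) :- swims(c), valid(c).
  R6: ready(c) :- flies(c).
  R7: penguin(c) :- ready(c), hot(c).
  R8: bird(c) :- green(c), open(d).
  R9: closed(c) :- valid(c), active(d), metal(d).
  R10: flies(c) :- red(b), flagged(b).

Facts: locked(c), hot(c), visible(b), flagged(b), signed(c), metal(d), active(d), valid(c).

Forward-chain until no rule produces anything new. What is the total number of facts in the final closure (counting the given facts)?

17

Round 1 — R2, R9, derive open(d), closed(c).
Round 2 — R3, R4, derive red(b), mammal(b).
Round 3 — R10, derive flies(c).
Round 4 — R1, R6, derive green(c), ready(c).
Round 5 — R7, R8, derive penguin(c), bird(c).
Closure: {active(d), bird(c), closed(c), flagged(b), flies(c), green(c), hot(c), locked(c), mammal(b), metal(d), open(d), penguin(c), ready(c), red(b), signed(c), valid(c), visible(b)} — 17 facts.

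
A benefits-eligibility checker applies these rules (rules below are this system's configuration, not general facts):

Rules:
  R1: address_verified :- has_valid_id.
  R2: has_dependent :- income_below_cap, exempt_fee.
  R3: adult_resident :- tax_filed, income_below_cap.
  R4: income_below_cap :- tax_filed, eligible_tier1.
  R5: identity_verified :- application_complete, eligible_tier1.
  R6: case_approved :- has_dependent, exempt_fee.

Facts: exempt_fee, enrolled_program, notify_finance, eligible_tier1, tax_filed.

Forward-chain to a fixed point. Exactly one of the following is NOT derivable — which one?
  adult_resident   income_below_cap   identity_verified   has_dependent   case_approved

Round 1 — R4, derive income_below_cap.
Round 2 — R2, R3, derive has_dependent, adult_resident.
Round 3 — R6, derive case_approved.
Derived: income_below_cap (round 1), has_dependent (round 2), adult_resident (round 2), case_approved (round 3). identity_verified never appears in any round.

identity_verified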